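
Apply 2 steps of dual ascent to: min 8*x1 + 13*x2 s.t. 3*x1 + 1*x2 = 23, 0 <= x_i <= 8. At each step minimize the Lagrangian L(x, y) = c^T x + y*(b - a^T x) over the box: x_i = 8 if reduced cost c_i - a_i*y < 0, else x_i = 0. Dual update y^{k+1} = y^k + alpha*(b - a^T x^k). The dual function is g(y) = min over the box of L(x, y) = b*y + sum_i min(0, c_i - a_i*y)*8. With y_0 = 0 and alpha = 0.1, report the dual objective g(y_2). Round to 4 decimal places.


Dual ascent for LP: min 8*x1 + 13*x2, 3*x1 + 1*x2 = 23, 0 <= x_i <= 8
Step 1: y^k = 0.0, reduced costs: (8.0, 13.0)
  x^k = (0.0, 0.0), subgradient = b - a^T x = 23.0
  y^{k+1} = 0.0 + 0.1*23.0 = 2.3
Step 2: y^k = 2.3, reduced costs: (1.1, 10.7)
  x^k = (0.0, 0.0), subgradient = b - a^T x = 23.0
  y^{k+1} = 2.3 + 0.1*23.0 = 4.6
Dual objective at y_2 = 4.6: reduced costs (-5.8, 8.4), box minimizer x = (8.0, 0.0)
g(y_2) = b*y + (c1 - a1*y)*x1 + (c2 - a2*y)*x2 = 23*4.6 + (-5.8)*8.0 + 8.4*0.0 = 105.8 - 46.4 + 0.0 = 59.4


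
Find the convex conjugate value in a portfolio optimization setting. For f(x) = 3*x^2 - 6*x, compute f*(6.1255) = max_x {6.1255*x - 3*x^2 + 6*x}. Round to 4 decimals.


f*(y) = sup_x {y*x - a*x^2 - b*x} = sup_x {(y-b)*x - a*x^2}
FOC: (y - b) - 2a*x = 0 => x* = (y - b)/(2a)
x* = (6.1255 + 6)/(2*3) = 2.0209
f*(6.1255) = (y-b)^2/(4a) = (6.1255 + 6)^2/(4*3)
= 147.0278/12 = 12.2523


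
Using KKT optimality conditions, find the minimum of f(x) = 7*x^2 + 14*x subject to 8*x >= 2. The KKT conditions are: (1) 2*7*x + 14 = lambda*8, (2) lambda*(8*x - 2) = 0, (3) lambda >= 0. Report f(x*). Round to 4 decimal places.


Step 1: Try lambda = 0 (constraint inactive).
x_unc = -14/(2*7) = -1.0
Check: 8*-1.0 = -8.0 < 2 -- violated!
Step 2: Constraint must be active: 8*x = 2
x* = 2/8 = 0.25
lambda = (2*7*0.25 + 14)/8 = 2.1875
Step 3: Compute optimal value.
f(x*) = 7*0.25^2 + 14*0.25 = 3.9375


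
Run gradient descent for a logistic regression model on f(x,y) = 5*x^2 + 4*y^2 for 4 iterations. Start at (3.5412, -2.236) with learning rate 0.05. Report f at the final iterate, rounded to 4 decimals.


Gradient descent on f(x,y) = 5*x^2 + 4*y^2.
Starting point: (3.5412, -2.236), alpha = 0.05
Step 1: grad_x = 2*5*3.5412 = 35.412, grad_y = 2*4*-2.236 = -17.888
  x_1 = 3.5412 - 0.05*35.412 = 1.7706
  y_1 = -2.236 - 0.05*-17.888 = -1.3416
Step 2: grad_x = 2*5*1.7706 = 17.706, grad_y = 2*4*-1.3416 = -10.7328
  x_2 = 1.7706 - 0.05*17.706 = 0.8853
  y_2 = -1.3416 - 0.05*-10.7328 = -0.805
Step 3: grad_x = 2*5*0.8853 = 8.853, grad_y = 2*4*-0.805 = -6.4397
  x_3 = 0.8853 - 0.05*8.853 = 0.4427
  y_3 = -0.805 - 0.05*-6.4397 = -0.483
Step 4: grad_x = 2*5*0.4427 = 4.4265, grad_y = 2*4*-0.483 = -3.8638
  x_4 = 0.4427 - 0.05*4.4265 = 0.2213
  y_4 = -0.483 - 0.05*-3.8638 = -0.2898
f(0.2213, -0.2898) = 5*0.2213^2 + 4*(-0.2898)^2 = 0.5808


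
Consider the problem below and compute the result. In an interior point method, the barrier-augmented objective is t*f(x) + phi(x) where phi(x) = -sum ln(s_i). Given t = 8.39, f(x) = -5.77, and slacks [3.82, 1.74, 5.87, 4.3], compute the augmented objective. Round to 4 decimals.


Step 1: Compute log-barrier.
ln values: [1.3403, 0.5539, 1.7699, 1.4586]
phi = -(1.3403 + 0.5539 + 1.7699 + 1.4586) = -5.1226
Step 2: Compute augmented objective.
t*f(x) = 8.39*-5.77 = -48.4103
Total = -48.4103 - 5.1226 = -53.5329


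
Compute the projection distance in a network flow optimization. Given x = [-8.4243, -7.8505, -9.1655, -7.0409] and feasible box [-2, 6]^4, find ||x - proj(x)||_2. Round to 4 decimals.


Project each component onto [-2, 6].
clip(-8.4243) = -2.0, clip(-7.8505) = -2.0, clip(-9.1655) = -2.0, clip(-7.0409) = -2.0
Projection = [-2.0, -2.0, -2.0, -2.0]
Squared diffs: [41.2716, 34.2284, 51.3444, 25.4107]
Distance = sqrt(152.2551) = 12.3392


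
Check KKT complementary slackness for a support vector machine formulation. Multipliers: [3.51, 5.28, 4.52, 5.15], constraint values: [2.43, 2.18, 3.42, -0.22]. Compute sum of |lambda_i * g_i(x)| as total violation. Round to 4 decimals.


KKT complementary slackness check:
lambda_1 * g_1 = 3.51 * 2.43 = 8.5293
lambda_2 * g_2 = 5.28 * 2.18 = 11.5104
lambda_3 * g_3 = 4.52 * 3.42 = 15.4584
lambda_4 * g_4 = 5.15 * -0.22 = -1.133
Total violation = 8.5293 + 11.5104 + 15.4584 + 1.133 = 36.6311


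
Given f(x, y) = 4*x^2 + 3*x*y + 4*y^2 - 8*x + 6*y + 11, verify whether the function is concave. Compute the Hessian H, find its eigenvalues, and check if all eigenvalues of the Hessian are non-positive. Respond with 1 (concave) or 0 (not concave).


The Hessian of f(x,y) = 4*x^2 + 3*x*y + 4*y^2 - 8*x + 6*y + 11 is:
H = [[8, 3], [3, 8]]
Trace = 8 + 8 = 16
Determinant = 8*8 - (3)^2 = 55
Discriminant = (16)^2 - 4*55 = 36.0
Eigenvalues: lambda_1 = 5.0, lambda_2 = 11.0
The function is not concave.

0


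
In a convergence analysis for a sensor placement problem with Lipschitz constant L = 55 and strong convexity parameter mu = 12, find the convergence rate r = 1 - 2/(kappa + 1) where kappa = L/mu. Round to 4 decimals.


Step 1: Compute the condition number.
kappa = L/mu = 55/12 = 4.5833
Step 2: Compute the convergence rate.
r = 1 - 2/(kappa + 1) = 1 - 2*mu/(L + mu) = (L - mu)/(L + mu) = 43/67 = 0.6418


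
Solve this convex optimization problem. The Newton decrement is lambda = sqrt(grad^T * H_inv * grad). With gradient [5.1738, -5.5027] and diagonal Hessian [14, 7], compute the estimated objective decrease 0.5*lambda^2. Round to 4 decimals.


Step 1: H is diagonal, so H^(-1) * g = [0.3696, -0.7861].
Step 2: g^T H^(-1) g = sum_i g_i^2 / H_ii
  = (5.1738)^2/14 + (-5.5027)^2/7
  = 1.912 + 4.3257 = 6.2377
Step 3: Objective decrease = 0.5 * g^T H^(-1) g = 3.1188


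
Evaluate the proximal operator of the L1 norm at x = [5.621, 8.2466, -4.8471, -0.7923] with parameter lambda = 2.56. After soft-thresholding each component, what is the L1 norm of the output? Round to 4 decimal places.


Soft-thresholding with lambda = 2.56:
prox(5.621) = sign(5.621)*max(|5.621| - 2.56, 0) = 3.061
prox(8.2466) = sign(8.2466)*max(|8.2466| - 2.56, 0) = 5.6866
prox(-4.8471) = sign(-4.8471)*max(|-4.8471| - 2.56, 0) = -2.2871
prox(-0.7923) = sign(-0.7923)*max(|-0.7923| - 2.56, 0) = 0.0
prox(x) = [3.061, 5.6866, -2.2871, 0.0]
||prox(x)||_1 = 3.061 + 5.6866 + 2.2871 + 0.0 = 11.0347


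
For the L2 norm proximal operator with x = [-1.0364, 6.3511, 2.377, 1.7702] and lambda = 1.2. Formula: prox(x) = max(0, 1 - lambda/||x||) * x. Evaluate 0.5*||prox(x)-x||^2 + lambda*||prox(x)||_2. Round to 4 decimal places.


Step 1: Compute ||x||.
||x|| = 7.0848
Step 2: Compute scaling factor.
scale = max(0, 1 - 1.2/7.0848) = 0.8306
Step 3: prox(x) = [-0.8609, 5.2754, 1.9744, 1.4704]
||prox(x)|| = 5.8848
Step 4: Proximal objective.
0.5*||prox-x||^2 = 0.72
lambda*||prox|| = 7.0618
Total = 7.7818


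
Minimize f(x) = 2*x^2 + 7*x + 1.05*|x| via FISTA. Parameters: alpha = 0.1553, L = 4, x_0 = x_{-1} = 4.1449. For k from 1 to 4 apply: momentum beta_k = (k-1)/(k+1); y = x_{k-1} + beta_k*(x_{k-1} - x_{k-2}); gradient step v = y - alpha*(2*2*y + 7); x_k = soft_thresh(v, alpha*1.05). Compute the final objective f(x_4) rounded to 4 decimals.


FISTA on f(x) = 2*x^2 + 7*x + 1.05*|x|
L = 4, alpha = 0.1553
Iteration 1: beta = 0.0, y = 4.1449 + 0.0*(4.1449 - 4.1449) = 4.1449
  grad(y) = 23.5796, v = y - alpha*grad = 0.483
  prox(v) = soft_thresh(0.483, 0.1631) = 0.3199
Iteration 2: beta = 0.3333, y = 0.3199 + 0.3333*(0.3199 - 4.1449) = -0.9551
  grad(y) = 3.1797, v = y - alpha*grad = -1.4489
  prox(v) = soft_thresh(-1.4489, 0.1631) = -1.2858
Iteration 3: beta = 0.5, y = -1.2858 + 0.5*(-1.2858 - 0.3199) = -2.0887
  grad(y) = -1.3547, v = y - alpha*grad = -1.8783
  prox(v) = soft_thresh(-1.8783, 0.1631) = -1.7152
Iteration 4: beta = 0.6, y = -1.7152 + 0.6*(-1.7152 + 1.2858) = -1.9729
  grad(y) = -0.8915, v = y - alpha*grad = -1.8344
  prox(v) = soft_thresh(-1.8344, 0.1631) = -1.6714
f(x_4) = 2*(-1.6714)^2 + 7*(-1.6714) + 1.05*|-1.6714| = -4.3577


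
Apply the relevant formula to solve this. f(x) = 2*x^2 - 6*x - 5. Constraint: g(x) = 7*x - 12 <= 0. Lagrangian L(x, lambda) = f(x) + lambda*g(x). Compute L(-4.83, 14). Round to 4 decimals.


Step 1: Evaluate f(x).
f(-4.83) = 2*(-4.83)^2 - 6*(-4.83) - 5 = 70.6378
Step 2: Evaluate g(x).
g(-4.83) = 7*-4.83 - 12 = -45.81
Step 3: Compute Lagrangian.
L = 70.6378 + 14*-45.81 = -570.7022


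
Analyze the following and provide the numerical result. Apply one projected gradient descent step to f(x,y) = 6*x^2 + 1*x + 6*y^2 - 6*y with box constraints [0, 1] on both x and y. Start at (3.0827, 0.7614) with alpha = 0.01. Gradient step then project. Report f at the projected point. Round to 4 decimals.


Step 1: Compute gradient at (3.0827, 0.7614).
grad_x = 2*6*3.0827 + 1 = 37.9924
grad_y = 2*6*0.7614 - 6 = 3.1368
Step 2: Gradient step.
x_raw = 3.0827 - 0.01*37.9924 = 2.7028
y_raw = 0.7614 - 0.01*3.1368 = 0.73
Step 3: Project onto [0, 1].
x_proj = clip(2.7028) = 1.0
y_proj = clip(0.73) = 0.73
Step 4: Evaluate f.
f(1.0, 0.73) = 5.8175


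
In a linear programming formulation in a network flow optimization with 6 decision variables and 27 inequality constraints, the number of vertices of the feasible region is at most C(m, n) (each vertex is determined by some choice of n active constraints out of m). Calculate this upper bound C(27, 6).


Each vertex corresponds to some choice of n active constraints out of m, so the number of vertices is at most C(m, n) = m! / (n!(m-n)!).
m = 27, n = 6
Numerator: 27 * 26 * 25 * 24 * 23 * 22
Denominator: 6! = 720
C(27, 6) = 296010


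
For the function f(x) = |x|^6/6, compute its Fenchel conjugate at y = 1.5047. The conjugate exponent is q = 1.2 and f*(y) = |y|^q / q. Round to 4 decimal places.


The conjugate exponent q satisfies 1/p + 1/q = 1.
p = 6, so q = 6/(6 - 1) = 1.2
|y|^q = 1.5047^1.2 = 1.6328
f*(1.5047) = 1.6328 / 1.2 = 1.3607


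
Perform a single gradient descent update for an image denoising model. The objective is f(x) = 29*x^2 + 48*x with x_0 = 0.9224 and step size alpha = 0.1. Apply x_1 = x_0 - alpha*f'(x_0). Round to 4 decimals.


We compute the gradient at x_0 and apply the update.
f'(x) = 58*x + 48
f'(0.9224) = 58*0.9224 + 48 = 101.4992
x_1 = 0.9224 - 0.1*101.4992 = -9.2275


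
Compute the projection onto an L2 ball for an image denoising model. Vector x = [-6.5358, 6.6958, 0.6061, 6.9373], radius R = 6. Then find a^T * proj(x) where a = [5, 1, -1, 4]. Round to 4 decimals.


Step 1: Compute ||x|| (intermediates to 6 decimals).
||x|| = sqrt((-6.5358)^2 + 6.6958^2 + 0.6061^2 + 6.9373^2) = 11.663786
Step 2: Project.
Since ||x|| > R, scale = R/||x|| = 6/11.663786 = 0.514413, proj(x) = scale * x
proj(x) = [-3.3621, 3.444407, 0.311786, 3.568637]
Step 3: Dot product.
a^T * proj(x) = 5*(-3.3621) + 1*3.444407 - 1*0.311786 + 4*3.568637 = 0.5967


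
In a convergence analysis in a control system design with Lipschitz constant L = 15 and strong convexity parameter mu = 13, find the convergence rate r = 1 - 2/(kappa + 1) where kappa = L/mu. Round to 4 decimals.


Step 1: Compute the condition number.
kappa = L/mu = 15/13 = 1.1538
Step 2: Compute the convergence rate.
r = 1 - 2/(kappa + 1) = 1 - 2*mu/(L + mu) = (L - mu)/(L + mu) = 2/28 = 0.0714


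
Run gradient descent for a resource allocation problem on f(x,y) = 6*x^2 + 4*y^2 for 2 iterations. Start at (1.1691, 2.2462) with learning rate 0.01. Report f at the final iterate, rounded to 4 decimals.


Gradient descent on f(x,y) = 6*x^2 + 4*y^2.
Starting point: (1.1691, 2.2462), alpha = 0.01
Step 1: grad_x = 2*6*1.1691 = 14.0292, grad_y = 2*4*2.2462 = 17.9696
  x_1 = 1.1691 - 0.01*14.0292 = 1.0288
  y_1 = 2.2462 - 0.01*17.9696 = 2.0665
Step 2: grad_x = 2*6*1.0288 = 12.3457, grad_y = 2*4*2.0665 = 16.532
  x_2 = 1.0288 - 0.01*12.3457 = 0.9054
  y_2 = 2.0665 - 0.01*16.532 = 1.9012
f(0.9054, 1.9012) = 6*0.9054^2 + 4*1.9012^2 = 19.376


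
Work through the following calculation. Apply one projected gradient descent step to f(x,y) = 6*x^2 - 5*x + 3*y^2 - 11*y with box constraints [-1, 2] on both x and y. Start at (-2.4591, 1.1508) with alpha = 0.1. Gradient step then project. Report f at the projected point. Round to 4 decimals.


Step 1: Compute gradient at (-2.4591, 1.1508).
grad_x = 2*6*-2.4591 - 5 = -34.5092
grad_y = 2*3*1.1508 - 11 = -4.0952
Step 2: Gradient step.
x_raw = -2.4591 - 0.1*-34.5092 = 0.9918
y_raw = 1.1508 - 0.1*-4.0952 = 1.5603
Step 3: Project onto [-1, 2].
x_proj = clip(0.9918) = 0.9918
y_proj = clip(1.5603) = 1.5603
Step 4: Evaluate f.
f(0.9918, 1.5603) = -8.9166


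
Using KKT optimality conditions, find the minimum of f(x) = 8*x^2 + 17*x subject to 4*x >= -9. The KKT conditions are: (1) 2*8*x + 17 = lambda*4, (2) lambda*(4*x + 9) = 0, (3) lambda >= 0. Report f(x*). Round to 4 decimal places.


Step 1: Try lambda = 0 (constraint inactive).
Stationarity: 2*8*x + 17 = 0
x* = -17/(2*8) = -1.0625
Check constraint: 4*-1.0625 = -4.25 >= -9 -- satisfied.
Step 2: Compute optimal value.
f(x*) = 8*(-1.0625)^2 + 17*(-1.0625) = -9.0313


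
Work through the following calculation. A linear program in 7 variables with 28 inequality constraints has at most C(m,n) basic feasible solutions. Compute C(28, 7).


Each vertex corresponds to some choice of n active constraints out of m, so the number of vertices is at most C(m, n) = m! / (n!(m-n)!).
m = 28, n = 7
Numerator: 28 * 27 * 26 * 25 * 24 * 23 * 22
Denominator: 7! = 5040
C(28, 7) = 1184040


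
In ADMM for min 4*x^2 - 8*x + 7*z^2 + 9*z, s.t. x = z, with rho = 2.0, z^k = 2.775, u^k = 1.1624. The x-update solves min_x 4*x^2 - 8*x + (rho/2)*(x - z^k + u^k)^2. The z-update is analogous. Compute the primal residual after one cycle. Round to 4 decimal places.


ADMM iteration with rho = 2.0, z^k = 2.775, u^k = 1.1624
Step 1: x-update.
Minimize 4*x^2 - 8*x + (2.0/2)*(x - 2.775 + 1.1624)^2
FOC: (2*4 + 2.0)*x = 8 + 2.0*(2.775 - 1.1624)
x^{k+1} = 1.1225
Step 2: z-update.
Minimize 7*z^2 + 9*z + (2.0/2)*(1.1225 - z + 1.1624)^2
FOC: (2*7 + 2.0)*z = -9 + 2.0*(1.1225 + 1.1624)
z^{k+1} = -0.2769
Step 3: u-update.
u^{k+1} = 1.1624 + 1.1225 + 0.2769 = 2.5618
Step 4: Primal residual = |1.1225 + 0.2769| = 1.3994


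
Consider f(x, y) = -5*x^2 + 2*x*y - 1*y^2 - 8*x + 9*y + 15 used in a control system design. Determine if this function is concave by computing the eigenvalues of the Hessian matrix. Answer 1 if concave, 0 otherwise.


The Hessian of f(x,y) = -5*x^2 + 2*x*y - 1*y^2 - 8*x + 9*y + 15 is:
H = [[-10, 2], [2, -2]]
Trace = -10 - 2 = -12
Determinant = -10*-2 - (2)^2 = 16
Discriminant = (-12)^2 - 4*16 = 80.0
Eigenvalues: lambda_1 = -10.4721, lambda_2 = -1.5279
The function is concave.

1


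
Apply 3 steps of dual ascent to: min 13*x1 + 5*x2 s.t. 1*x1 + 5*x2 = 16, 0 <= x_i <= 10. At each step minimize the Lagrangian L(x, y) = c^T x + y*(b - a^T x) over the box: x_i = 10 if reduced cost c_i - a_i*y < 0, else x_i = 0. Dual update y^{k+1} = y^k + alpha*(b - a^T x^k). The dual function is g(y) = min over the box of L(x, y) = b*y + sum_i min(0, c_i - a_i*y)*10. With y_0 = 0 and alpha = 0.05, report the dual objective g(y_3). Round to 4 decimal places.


Dual ascent for LP: min 13*x1 + 5*x2, 1*x1 + 5*x2 = 16, 0 <= x_i <= 10
Step 1: y^k = 0.0, reduced costs: (13.0, 5.0)
  x^k = (0.0, 0.0), subgradient = b - a^T x = 16.0
  y^{k+1} = 0.0 + 0.05*16.0 = 0.8
Step 2: y^k = 0.8, reduced costs: (12.2, 1.0)
  x^k = (0.0, 0.0), subgradient = b - a^T x = 16.0
  y^{k+1} = 0.8 + 0.05*16.0 = 1.6
Step 3: y^k = 1.6, reduced costs: (11.4, -3.0)
  x^k = (0.0, 10.0), subgradient = b - a^T x = -34.0
  y^{k+1} = 1.6 + 0.05*-34.0 = -0.1
Dual objective at y_3 = -0.1: reduced costs (13.1, 5.5), box minimizer x = (0.0, 0.0)
g(y_3) = b*y + (c1 - a1*y)*x1 + (c2 - a2*y)*x2 = 16*(-0.1) + 13.1*0.0 + 5.5*0.0 = -1.6 + 0.0 + 0.0 = -1.6


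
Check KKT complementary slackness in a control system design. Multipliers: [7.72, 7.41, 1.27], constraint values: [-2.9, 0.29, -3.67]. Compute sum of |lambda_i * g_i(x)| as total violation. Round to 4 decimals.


KKT complementary slackness check:
lambda_1 * g_1 = 7.72 * -2.9 = -22.388
lambda_2 * g_2 = 7.41 * 0.29 = 2.1489
lambda_3 * g_3 = 1.27 * -3.67 = -4.6609
Total violation = 22.388 + 2.1489 + 4.6609 = 29.1978


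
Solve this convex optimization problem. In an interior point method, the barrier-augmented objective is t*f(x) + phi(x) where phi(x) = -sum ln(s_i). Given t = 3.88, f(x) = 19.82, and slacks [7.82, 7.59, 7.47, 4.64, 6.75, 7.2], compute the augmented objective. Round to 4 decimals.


Step 1: Compute log-barrier.
ln values: [2.0567, 2.0268, 2.0109, 1.5347, 1.9095, 1.9741]
phi = -(2.0567 + 2.0268 + 2.0109 + 1.5347 + 1.9095 + 1.9741) = -11.5127
Step 2: Compute augmented objective.
t*f(x) = 3.88*19.82 = 76.9016
Total = 76.9016 - 11.5127 = 65.3889


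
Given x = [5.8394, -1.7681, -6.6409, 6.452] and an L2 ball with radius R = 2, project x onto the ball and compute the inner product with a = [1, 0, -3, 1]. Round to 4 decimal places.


Step 1: Compute ||x|| (intermediates to 6 decimals).
||x|| = sqrt(5.8394^2 + (-1.7681)^2 + (-6.6409)^2 + 6.452^2) = 11.088491
Step 2: Project.
Since ||x|| > R, scale = R/||x|| = 2/11.088491 = 0.180367, proj(x) = scale * x
proj(x) = [1.053235, -0.318907, -1.197799, 1.163728]
Step 3: Dot product.
a^T * proj(x) = 1*1.053235 + 0*(-0.318907) - 3*(-1.197799) + 1*1.163728 = 5.8104


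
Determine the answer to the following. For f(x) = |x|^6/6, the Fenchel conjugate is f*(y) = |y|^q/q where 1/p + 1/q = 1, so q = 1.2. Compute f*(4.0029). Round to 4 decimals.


The conjugate exponent q satisfies 1/p + 1/q = 1.
p = 6, so q = 6/(6 - 1) = 1.2
|y|^q = 4.0029^1.2 = 5.2826
f*(4.0029) = 5.2826 / 1.2 = 4.4022


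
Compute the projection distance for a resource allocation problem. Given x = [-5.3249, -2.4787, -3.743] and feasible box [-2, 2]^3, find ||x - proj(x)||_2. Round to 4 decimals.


Project each component onto [-2, 2].
clip(-5.3249) = -2.0, clip(-2.4787) = -2.0, clip(-3.743) = -2.0
Projection = [-2.0, -2.0, -2.0]
Squared diffs: [11.055, 0.2292, 3.038]
Distance = sqrt(14.3222) = 3.7845


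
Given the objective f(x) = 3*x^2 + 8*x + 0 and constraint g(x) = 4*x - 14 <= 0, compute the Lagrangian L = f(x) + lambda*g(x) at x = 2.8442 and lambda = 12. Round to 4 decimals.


Step 1: Evaluate f(x).
f(2.8442) = 3*2.8442^2 + 8*2.8442 + 0 = 47.022
Step 2: Evaluate g(x).
g(2.8442) = 4*2.8442 - 14 = -2.6232
Step 3: Compute Lagrangian.
L = 47.022 + 12*-2.6232 = 15.5436


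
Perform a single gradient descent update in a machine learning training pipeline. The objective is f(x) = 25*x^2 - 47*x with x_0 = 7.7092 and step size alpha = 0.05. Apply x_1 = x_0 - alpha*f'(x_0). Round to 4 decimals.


We compute the gradient at x_0 and apply the update.
f'(x) = 50*x - 47
f'(7.7092) = 50*7.7092 - 47 = 338.46
x_1 = 7.7092 - 0.05*338.46 = -9.2138


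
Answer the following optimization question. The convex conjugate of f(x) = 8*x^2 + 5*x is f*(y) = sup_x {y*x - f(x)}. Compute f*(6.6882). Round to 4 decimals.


f*(y) = sup_x {y*x - a*x^2 - b*x} = sup_x {(y-b)*x - a*x^2}
FOC: (y - b) - 2a*x = 0 => x* = (y - b)/(2a)
x* = (6.6882 - 5)/(2*8) = 0.1055
f*(6.6882) = (y-b)^2/(4a) = (6.6882 - 5)^2/(4*8)
= 2.85/32 = 0.0891


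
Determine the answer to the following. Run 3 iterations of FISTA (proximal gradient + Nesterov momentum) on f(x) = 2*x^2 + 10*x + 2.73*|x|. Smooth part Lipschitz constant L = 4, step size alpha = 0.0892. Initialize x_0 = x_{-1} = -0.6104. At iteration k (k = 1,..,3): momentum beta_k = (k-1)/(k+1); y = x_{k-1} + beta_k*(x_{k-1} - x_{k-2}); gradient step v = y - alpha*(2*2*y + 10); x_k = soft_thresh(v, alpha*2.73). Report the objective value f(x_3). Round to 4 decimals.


FISTA on f(x) = 2*x^2 + 10*x + 2.73*|x|
L = 4, alpha = 0.0892
Iteration 1: beta = 0.0, y = -0.6104 + 0.0*(-0.6104 + 0.6104) = -0.6104
  grad(y) = 7.5584, v = y - alpha*grad = -1.2846
  prox(v) = soft_thresh(-1.2846, 0.2435) = -1.0411
Iteration 2: beta = 0.3333, y = -1.0411 + 0.3333*(-1.0411 + 0.6104) = -1.1847
  grad(y) = 5.2614, v = y - alpha*grad = -1.654
  prox(v) = soft_thresh(-1.654, 0.2435) = -1.4105
Iteration 3: beta = 0.5, y = -1.4105 + 0.5*(-1.4105 + 1.0411) = -1.5951
  grad(y) = 3.6195, v = y - alpha*grad = -1.918
  prox(v) = soft_thresh(-1.918, 0.2435) = -1.6745
f(x_3) = 2*(-1.6745)^2 + 10*(-1.6745) + 2.73*|-1.6745| = -6.5657


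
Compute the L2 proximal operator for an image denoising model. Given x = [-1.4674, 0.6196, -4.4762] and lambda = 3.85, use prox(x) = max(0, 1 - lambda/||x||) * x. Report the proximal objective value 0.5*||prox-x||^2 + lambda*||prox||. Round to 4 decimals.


Step 1: Compute ||x||.
||x|| = 4.7512
Step 2: Compute scaling factor.
scale = max(0, 1 - 3.85/4.7512) = 0.1897
Step 3: prox(x) = [-0.2783, 0.1175, -0.849]
||prox(x)|| = 0.9012
Step 4: Proximal objective.
0.5*||prox-x||^2 = 7.4113
lambda*||prox|| = 3.4696
Total = 10.8807


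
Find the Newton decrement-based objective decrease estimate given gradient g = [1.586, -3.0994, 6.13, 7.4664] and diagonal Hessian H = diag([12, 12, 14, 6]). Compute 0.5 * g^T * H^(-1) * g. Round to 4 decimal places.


Step 1: H is diagonal, so H^(-1) * g = [0.1322, -0.2583, 0.4379, 1.2444].
Step 2: g^T H^(-1) g = sum_i g_i^2 / H_ii
  = (1.586)^2/12 + (-3.0994)^2/12 + (6.13)^2/14 + (7.4664)^2/6
  = 0.2096 + 0.8005 + 2.6841 + 9.2912 = 12.9854
Step 3: Objective decrease = 0.5 * g^T H^(-1) g = 6.4927


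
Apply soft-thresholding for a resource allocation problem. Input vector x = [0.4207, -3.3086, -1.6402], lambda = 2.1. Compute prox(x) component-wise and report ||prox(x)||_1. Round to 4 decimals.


Soft-thresholding with lambda = 2.1:
prox(0.4207) = sign(0.4207)*max(|0.4207| - 2.1, 0) = 0.0
prox(-3.3086) = sign(-3.3086)*max(|-3.3086| - 2.1, 0) = -1.2086
prox(-1.6402) = sign(-1.6402)*max(|-1.6402| - 2.1, 0) = 0.0
prox(x) = [0.0, -1.2086, 0.0]
||prox(x)||_1 = 0.0 + 1.2086 + 0.0 = 1.2086


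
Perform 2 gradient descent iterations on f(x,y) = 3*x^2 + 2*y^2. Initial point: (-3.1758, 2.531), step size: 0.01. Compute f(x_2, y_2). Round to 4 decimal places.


Gradient descent on f(x,y) = 3*x^2 + 2*y^2.
Starting point: (-3.1758, 2.531), alpha = 0.01
Step 1: grad_x = 2*3*-3.1758 = -19.0548, grad_y = 2*2*2.531 = 10.124
  x_1 = -3.1758 - 0.01*-19.0548 = -2.9853
  y_1 = 2.531 - 0.01*10.124 = 2.4298
Step 2: grad_x = 2*3*-2.9853 = -17.9115, grad_y = 2*2*2.4298 = 9.719
  x_2 = -2.9853 - 0.01*-17.9115 = -2.8061
  y_2 = 2.4298 - 0.01*9.719 = 2.3326
f(-2.8061, 2.3326) = 3*(-2.8061)^2 + 2*2.3326^2 = 34.505


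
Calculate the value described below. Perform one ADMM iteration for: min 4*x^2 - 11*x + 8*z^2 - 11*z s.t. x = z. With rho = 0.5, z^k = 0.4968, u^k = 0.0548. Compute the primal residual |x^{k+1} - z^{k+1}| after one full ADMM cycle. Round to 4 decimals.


ADMM iteration with rho = 0.5, z^k = 0.4968, u^k = 0.0548
Step 1: x-update.
Minimize 4*x^2 - 11*x + (0.5/2)*(x - 0.4968 + 0.0548)^2
FOC: (2*4 + 0.5)*x = 11 + 0.5*(0.4968 - 0.0548)
x^{k+1} = 1.3201
Step 2: z-update.
Minimize 8*z^2 - 11*z + (0.5/2)*(1.3201 - z + 0.0548)^2
FOC: (2*8 + 0.5)*z = 11 + 0.5*(1.3201 + 0.0548)
z^{k+1} = 0.7083
Step 3: u-update.
u^{k+1} = 0.0548 + 1.3201 - 0.7083 = 0.6666
Step 4: Primal residual = |1.3201 - 0.7083| = 0.6118


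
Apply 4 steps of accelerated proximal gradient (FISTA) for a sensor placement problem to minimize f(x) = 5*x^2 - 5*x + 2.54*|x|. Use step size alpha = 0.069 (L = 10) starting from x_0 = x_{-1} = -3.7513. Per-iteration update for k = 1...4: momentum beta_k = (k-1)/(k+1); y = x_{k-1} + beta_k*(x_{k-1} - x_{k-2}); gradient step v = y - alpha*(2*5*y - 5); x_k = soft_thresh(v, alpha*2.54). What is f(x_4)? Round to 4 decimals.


FISTA on f(x) = 5*x^2 - 5*x + 2.54*|x|
L = 10, alpha = 0.069
Iteration 1: beta = 0.0, y = -3.7513 + 0.0*(-3.7513 + 3.7513) = -3.7513
  grad(y) = -42.513, v = y - alpha*grad = -0.8179
  prox(v) = soft_thresh(-0.8179, 0.1753) = -0.6426
Iteration 2: beta = 0.3333, y = -0.6426 + 0.3333*(-0.6426 + 3.7513) = 0.3936
  grad(y) = -1.0642, v = y - alpha*grad = 0.467
  prox(v) = soft_thresh(0.467, 0.1753) = 0.2917
Iteration 3: beta = 0.5, y = 0.2917 + 0.5*(0.2917 + 0.6426) = 0.7589
  grad(y) = 2.5894, v = y - alpha*grad = 0.5803
  prox(v) = soft_thresh(0.5803, 0.1753) = 0.405
Iteration 4: beta = 0.6, y = 0.405 + 0.6*(0.405 - 0.2917) = 0.473
  grad(y) = -0.2703, v = y - alpha*grad = 0.4916
  prox(v) = soft_thresh(0.4916, 0.1753) = 0.3164
f(x_4) = 5*0.3164^2 - 5*0.3164 + 2.54*|0.3164| = -0.2778


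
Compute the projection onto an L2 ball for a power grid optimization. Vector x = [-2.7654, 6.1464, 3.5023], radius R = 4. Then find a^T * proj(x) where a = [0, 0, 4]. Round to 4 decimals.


Step 1: Compute ||x|| (intermediates to 6 decimals).
||x|| = sqrt((-2.7654)^2 + 6.1464^2 + 3.5023^2) = 7.59551
Step 2: Project.
Since ||x|| > R, scale = R/||x|| = 4/7.59551 = 0.526627, proj(x) = scale * x
proj(x) = [-1.456334, 3.23686, 1.844406]
Step 3: Dot product.
a^T * proj(x) = 0*(-1.456334) + 0*3.23686 + 4*1.844406 = 7.3776


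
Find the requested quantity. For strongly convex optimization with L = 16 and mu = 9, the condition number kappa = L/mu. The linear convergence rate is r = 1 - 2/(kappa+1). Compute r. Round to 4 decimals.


Step 1: Compute the condition number.
kappa = L/mu = 16/9 = 1.7778
Step 2: Compute the convergence rate.
r = 1 - 2/(kappa + 1) = 1 - 2*mu/(L + mu) = (L - mu)/(L + mu) = 7/25 = 0.28


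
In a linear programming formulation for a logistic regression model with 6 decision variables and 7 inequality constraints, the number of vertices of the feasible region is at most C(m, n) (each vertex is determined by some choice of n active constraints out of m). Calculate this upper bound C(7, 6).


Each vertex corresponds to some choice of n active constraints out of m, so the number of vertices is at most C(m, n) = m! / (n!(m-n)!).
m = 7, n = 6
Numerator: 7 * 6 * 5 * 4 * 3 * 2
Denominator: 6! = 720
C(7, 6) = 7


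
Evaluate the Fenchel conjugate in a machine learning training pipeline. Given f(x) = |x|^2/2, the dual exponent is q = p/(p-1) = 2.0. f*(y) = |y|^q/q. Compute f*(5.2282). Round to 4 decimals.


The conjugate exponent q satisfies 1/p + 1/q = 1.
p = 2, so q = 2/(2 - 1) = 2.0
|y|^q = 5.2282^2.0 = 27.3341
f*(5.2282) = 27.3341 / 2.0 = 13.667


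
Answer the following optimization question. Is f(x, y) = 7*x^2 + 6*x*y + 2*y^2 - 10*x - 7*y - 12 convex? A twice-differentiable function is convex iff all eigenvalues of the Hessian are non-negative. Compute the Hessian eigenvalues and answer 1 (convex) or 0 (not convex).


The Hessian of f(x,y) = 7*x^2 + 6*x*y + 2*y^2 - 10*x - 7*y - 12 is:
H = [[14, 6], [6, 4]]
Trace = 14 + 4 = 18
Determinant = 14*4 - (6)^2 = 20
Discriminant = (18)^2 - 4*20 = 244.0
Eigenvalues: lambda_1 = 1.1898, lambda_2 = 16.8102
The function is convex.

1


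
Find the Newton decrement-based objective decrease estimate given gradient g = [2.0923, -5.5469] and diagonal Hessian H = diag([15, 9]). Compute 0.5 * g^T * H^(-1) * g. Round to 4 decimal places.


Step 1: H is diagonal, so H^(-1) * g = [0.1395, -0.6163].
Step 2: g^T H^(-1) g = sum_i g_i^2 / H_ii
  = (2.0923)^2/15 + (-5.5469)^2/9
  = 0.2918 + 3.4187 = 3.7105
Step 3: Objective decrease = 0.5 * g^T H^(-1) g = 1.8553


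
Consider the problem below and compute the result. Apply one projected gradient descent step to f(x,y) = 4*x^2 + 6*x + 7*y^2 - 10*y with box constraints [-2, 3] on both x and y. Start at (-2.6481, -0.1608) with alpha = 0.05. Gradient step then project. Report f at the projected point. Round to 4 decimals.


Step 1: Compute gradient at (-2.6481, -0.1608).
grad_x = 2*4*-2.6481 + 6 = -15.1848
grad_y = 2*7*-0.1608 - 10 = -12.2512
Step 2: Gradient step.
x_raw = -2.6481 - 0.05*-15.1848 = -1.8889
y_raw = -0.1608 - 0.05*-12.2512 = 0.4518
Step 3: Project onto [-2, 3].
x_proj = clip(-1.8889) = -1.8889
y_proj = clip(0.4518) = 0.4518
Step 4: Evaluate f.
f(-1.8889, 0.4518) = -0.151


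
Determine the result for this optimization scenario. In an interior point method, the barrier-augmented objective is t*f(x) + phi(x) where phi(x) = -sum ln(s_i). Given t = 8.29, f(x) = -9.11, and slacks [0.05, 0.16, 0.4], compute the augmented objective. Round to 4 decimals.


Step 1: Compute log-barrier.
ln values: [-2.9957, -1.8326, -0.9163]
phi = -(-2.9957 - 1.8326 - 0.9163) = 5.7446
Step 2: Compute augmented objective.
t*f(x) = 8.29*-9.11 = -75.5219
Total = -75.5219 + 5.7446 = -69.7773


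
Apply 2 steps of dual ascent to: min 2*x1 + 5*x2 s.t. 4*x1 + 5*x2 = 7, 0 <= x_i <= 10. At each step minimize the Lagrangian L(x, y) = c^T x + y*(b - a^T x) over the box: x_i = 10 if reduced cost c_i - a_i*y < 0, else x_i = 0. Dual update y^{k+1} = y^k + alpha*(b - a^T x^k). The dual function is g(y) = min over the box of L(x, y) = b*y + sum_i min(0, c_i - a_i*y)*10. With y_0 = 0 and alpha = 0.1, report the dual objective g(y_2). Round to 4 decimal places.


Dual ascent for LP: min 2*x1 + 5*x2, 4*x1 + 5*x2 = 7, 0 <= x_i <= 10
Step 1: y^k = 0.0, reduced costs: (2.0, 5.0)
  x^k = (0.0, 0.0), subgradient = b - a^T x = 7.0
  y^{k+1} = 0.0 + 0.1*7.0 = 0.7
Step 2: y^k = 0.7, reduced costs: (-0.8, 1.5)
  x^k = (10.0, 0.0), subgradient = b - a^T x = -33.0
  y^{k+1} = 0.7 + 0.1*-33.0 = -2.6
Dual objective at y_2 = -2.6: reduced costs (12.4, 18.0), box minimizer x = (0.0, 0.0)
g(y_2) = b*y + (c1 - a1*y)*x1 + (c2 - a2*y)*x2 = 7*(-2.6) + 12.4*0.0 + 18.0*0.0 = -18.2 + 0.0 + 0.0 = -18.2


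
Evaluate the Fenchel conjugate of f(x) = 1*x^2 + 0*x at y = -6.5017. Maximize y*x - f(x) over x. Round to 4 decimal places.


f*(y) = sup_x {y*x - a*x^2 - b*x} = sup_x {(y-b)*x - a*x^2}
FOC: (y - b) - 2a*x = 0 => x* = (y - b)/(2a)
x* = (-6.5017 - 0)/(2*1) = -3.2509
f*(-6.5017) = (y-b)^2/(4a) = (-6.5017 - 0)^2/(4*1)
= 42.2721/4 = 10.568


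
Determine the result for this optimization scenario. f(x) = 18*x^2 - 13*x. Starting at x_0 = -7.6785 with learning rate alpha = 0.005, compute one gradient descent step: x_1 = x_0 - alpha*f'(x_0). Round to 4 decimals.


We compute the gradient at x_0 and apply the update.
f'(x) = 36*x - 13
f'(-7.6785) = 36*-7.6785 - 13 = -289.426
x_1 = -7.6785 - 0.005*-289.426 = -6.2314


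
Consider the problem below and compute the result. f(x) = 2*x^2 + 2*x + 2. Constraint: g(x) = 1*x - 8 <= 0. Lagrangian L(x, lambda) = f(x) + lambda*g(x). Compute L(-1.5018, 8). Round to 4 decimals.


Step 1: Evaluate f(x).
f(-1.5018) = 2*(-1.5018)^2 + 2*(-1.5018) + 2 = 3.5072
Step 2: Evaluate g(x).
g(-1.5018) = 1*-1.5018 - 8 = -9.5018
Step 3: Compute Lagrangian.
L = 3.5072 + 8*-9.5018 = -72.5072


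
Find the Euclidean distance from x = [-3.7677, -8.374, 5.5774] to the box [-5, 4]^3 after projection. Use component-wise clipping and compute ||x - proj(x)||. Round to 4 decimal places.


Project each component onto [-5, 4].
clip(-3.7677) = -3.7677, clip(-8.374) = -5.0, clip(5.5774) = 4.0
Projection = [-3.7677, -5.0, 4.0]
Squared diffs: [0.0, 11.3839, 2.4882]
Distance = sqrt(13.8721) = 3.7245


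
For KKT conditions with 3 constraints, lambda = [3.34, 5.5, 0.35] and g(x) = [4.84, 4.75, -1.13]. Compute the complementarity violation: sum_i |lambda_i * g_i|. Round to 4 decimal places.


KKT complementary slackness check:
lambda_1 * g_1 = 3.34 * 4.84 = 16.1656
lambda_2 * g_2 = 5.5 * 4.75 = 26.125
lambda_3 * g_3 = 0.35 * -1.13 = -0.3955
Total violation = 16.1656 + 26.125 + 0.3955 = 42.6861


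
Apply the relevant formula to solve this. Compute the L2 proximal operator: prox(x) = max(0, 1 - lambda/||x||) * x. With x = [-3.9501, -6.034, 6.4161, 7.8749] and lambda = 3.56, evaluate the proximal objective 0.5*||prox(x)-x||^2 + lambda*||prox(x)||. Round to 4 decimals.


Step 1: Compute ||x||.
||x|| = 12.4576
Step 2: Compute scaling factor.
scale = max(0, 1 - 3.56/12.4576) = 0.7142
Step 3: prox(x) = [-2.8213, -4.3097, 4.5826, 5.6245]
||prox(x)|| = 8.8976
Step 4: Proximal objective.
0.5*||prox-x||^2 = 6.3368
lambda*||prox|| = 31.6755
Total = 38.0124


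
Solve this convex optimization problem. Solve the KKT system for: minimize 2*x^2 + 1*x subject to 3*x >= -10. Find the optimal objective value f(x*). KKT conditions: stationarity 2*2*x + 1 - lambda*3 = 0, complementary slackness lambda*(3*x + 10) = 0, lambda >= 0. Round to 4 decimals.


Step 1: Try lambda = 0 (constraint inactive).
Stationarity: 2*2*x + 1 = 0
x* = -1/(2*2) = -0.25
Check constraint: 3*-0.25 = -0.75 >= -10 -- satisfied.
Step 2: Compute optimal value.
f(x*) = 2*(-0.25)^2 + 1*(-0.25) = -0.125


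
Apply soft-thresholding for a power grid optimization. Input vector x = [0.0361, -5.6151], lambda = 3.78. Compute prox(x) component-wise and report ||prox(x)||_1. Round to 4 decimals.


Soft-thresholding with lambda = 3.78:
prox(0.0361) = sign(0.0361)*max(|0.0361| - 3.78, 0) = 0.0
prox(-5.6151) = sign(-5.6151)*max(|-5.6151| - 3.78, 0) = -1.8351
prox(x) = [0.0, -1.8351]
||prox(x)||_1 = 0.0 + 1.8351 = 1.8351


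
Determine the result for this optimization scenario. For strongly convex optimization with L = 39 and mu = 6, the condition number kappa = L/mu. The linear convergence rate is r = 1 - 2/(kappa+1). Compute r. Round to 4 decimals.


Step 1: Compute the condition number.
kappa = L/mu = 39/6 = 6.5
Step 2: Compute the convergence rate.
r = 1 - 2/(kappa + 1) = 1 - 2*mu/(L + mu) = (L - mu)/(L + mu) = 33/45 = 0.7333


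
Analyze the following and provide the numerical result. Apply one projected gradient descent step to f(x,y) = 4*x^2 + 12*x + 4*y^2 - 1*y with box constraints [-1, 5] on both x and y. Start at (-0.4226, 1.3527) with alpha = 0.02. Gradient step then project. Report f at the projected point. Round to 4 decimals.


Step 1: Compute gradient at (-0.4226, 1.3527).
grad_x = 2*4*-0.4226 + 12 = 8.6192
grad_y = 2*4*1.3527 - 1 = 9.8216
Step 2: Gradient step.
x_raw = -0.4226 - 0.02*8.6192 = -0.595
y_raw = 1.3527 - 0.02*9.8216 = 1.1563
Step 3: Project onto [-1, 5].
x_proj = clip(-0.595) = -0.595
y_proj = clip(1.1563) = 1.1563
Step 4: Evaluate f.
f(-0.595, 1.1563) = -1.5322


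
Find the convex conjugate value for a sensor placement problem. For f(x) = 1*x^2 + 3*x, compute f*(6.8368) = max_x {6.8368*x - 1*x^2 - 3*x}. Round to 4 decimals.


f*(y) = sup_x {y*x - a*x^2 - b*x} = sup_x {(y-b)*x - a*x^2}
FOC: (y - b) - 2a*x = 0 => x* = (y - b)/(2a)
x* = (6.8368 - 3)/(2*1) = 1.9184
f*(6.8368) = (y-b)^2/(4a) = (6.8368 - 3)^2/(4*1)
= 14.721/4 = 3.6803


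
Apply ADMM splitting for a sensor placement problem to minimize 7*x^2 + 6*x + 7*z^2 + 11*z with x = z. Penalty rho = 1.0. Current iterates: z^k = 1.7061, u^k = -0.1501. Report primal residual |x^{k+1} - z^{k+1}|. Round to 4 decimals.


ADMM iteration with rho = 1.0, z^k = 1.7061, u^k = -0.1501
Step 1: x-update.
Minimize 7*x^2 + 6*x + (1.0/2)*(x - 1.7061 - 0.1501)^2
FOC: (2*7 + 1.0)*x = -6 + 1.0*(1.7061 + 0.1501)
x^{k+1} = -0.2763
Step 2: z-update.
Minimize 7*z^2 + 11*z + (1.0/2)*(-0.2763 - z - 0.1501)^2
FOC: (2*7 + 1.0)*z = -11 + 1.0*(-0.2763 - 0.1501)
z^{k+1} = -0.7618
Step 3: u-update.
u^{k+1} = -0.1501 - 0.2763 + 0.7618 = 0.3354
Step 4: Primal residual = |-0.2763 + 0.7618| = 0.4855


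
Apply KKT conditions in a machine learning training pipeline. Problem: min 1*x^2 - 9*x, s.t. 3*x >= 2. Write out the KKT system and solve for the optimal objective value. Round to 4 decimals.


Step 1: Try lambda = 0 (constraint inactive).
Stationarity: 2*1*x - 9 = 0
x* = 9/(2*1) = 4.5
Check constraint: 3*4.5 = 13.5 >= 2 -- satisfied.
Step 2: Compute optimal value.
f(x*) = 1*4.5^2 - 9*4.5 = -20.25


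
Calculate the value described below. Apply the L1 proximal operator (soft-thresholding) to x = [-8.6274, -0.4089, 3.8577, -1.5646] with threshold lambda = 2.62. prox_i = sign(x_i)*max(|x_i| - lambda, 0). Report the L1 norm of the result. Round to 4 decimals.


Soft-thresholding with lambda = 2.62:
prox(-8.6274) = sign(-8.6274)*max(|-8.6274| - 2.62, 0) = -6.0074
prox(-0.4089) = sign(-0.4089)*max(|-0.4089| - 2.62, 0) = 0.0
prox(3.8577) = sign(3.8577)*max(|3.8577| - 2.62, 0) = 1.2377
prox(-1.5646) = sign(-1.5646)*max(|-1.5646| - 2.62, 0) = 0.0
prox(x) = [-6.0074, 0.0, 1.2377, 0.0]
||prox(x)||_1 = 6.0074 + 0.0 + 1.2377 + 0.0 = 7.2451


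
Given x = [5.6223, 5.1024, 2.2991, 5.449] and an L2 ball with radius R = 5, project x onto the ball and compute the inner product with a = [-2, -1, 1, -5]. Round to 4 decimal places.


Step 1: Compute ||x|| (intermediates to 6 decimals).
||x|| = sqrt(5.6223^2 + 5.1024^2 + 2.2991^2 + 5.449^2) = 9.624043
Step 2: Project.
Since ||x|| > R, scale = R/||x|| = 5/9.624043 = 0.519532, proj(x) = scale * x
proj(x) = [2.920965, 2.65086, 1.194456, 2.83093]
Step 3: Dot product.
a^T * proj(x) = -2*2.920965 - 1*2.65086 + 1*1.194456 - 5*2.83093 = -21.453


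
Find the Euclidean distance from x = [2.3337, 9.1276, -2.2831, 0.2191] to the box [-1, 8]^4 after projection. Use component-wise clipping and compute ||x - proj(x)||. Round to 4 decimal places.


Project each component onto [-1, 8].
clip(2.3337) = 2.3337, clip(9.1276) = 8.0, clip(-2.2831) = -1.0, clip(0.2191) = 0.2191
Projection = [2.3337, 8.0, -1.0, 0.2191]
Squared diffs: [0.0, 1.2715, 1.6463, 0.0]
Distance = sqrt(2.9178) = 1.7082


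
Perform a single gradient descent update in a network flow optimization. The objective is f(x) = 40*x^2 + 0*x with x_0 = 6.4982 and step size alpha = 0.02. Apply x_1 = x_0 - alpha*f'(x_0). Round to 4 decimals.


We compute the gradient at x_0 and apply the update.
f'(x) = 80*x + 0
f'(6.4982) = 80*6.4982 + 0 = 519.856
x_1 = 6.4982 - 0.02*519.856 = -3.8989


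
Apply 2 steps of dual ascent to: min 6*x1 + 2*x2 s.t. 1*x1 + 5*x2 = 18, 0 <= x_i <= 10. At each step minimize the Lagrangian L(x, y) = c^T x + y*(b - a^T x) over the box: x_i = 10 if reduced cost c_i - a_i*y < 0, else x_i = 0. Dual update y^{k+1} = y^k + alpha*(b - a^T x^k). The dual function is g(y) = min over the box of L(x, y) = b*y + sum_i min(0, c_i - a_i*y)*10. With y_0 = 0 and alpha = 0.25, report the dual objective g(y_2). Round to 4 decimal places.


Dual ascent for LP: min 6*x1 + 2*x2, 1*x1 + 5*x2 = 18, 0 <= x_i <= 10
Step 1: y^k = 0.0, reduced costs: (6.0, 2.0)
  x^k = (0.0, 0.0), subgradient = b - a^T x = 18.0
  y^{k+1} = 0.0 + 0.25*18.0 = 4.5
Step 2: y^k = 4.5, reduced costs: (1.5, -20.5)
  x^k = (0.0, 10.0), subgradient = b - a^T x = -32.0
  y^{k+1} = 4.5 + 0.25*-32.0 = -3.5
Dual objective at y_2 = -3.5: reduced costs (9.5, 19.5), box minimizer x = (0.0, 0.0)
g(y_2) = b*y + (c1 - a1*y)*x1 + (c2 - a2*y)*x2 = 18*(-3.5) + 9.5*0.0 + 19.5*0.0 = -63.0 + 0.0 + 0.0 = -63.0


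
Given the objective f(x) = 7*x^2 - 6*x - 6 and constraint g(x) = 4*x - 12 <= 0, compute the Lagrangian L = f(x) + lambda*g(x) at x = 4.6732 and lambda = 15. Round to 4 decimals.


Step 1: Evaluate f(x).
f(4.6732) = 7*4.6732^2 - 6*4.6732 - 6 = 118.8324
Step 2: Evaluate g(x).
g(4.6732) = 4*4.6732 - 12 = 6.6928
Step 3: Compute Lagrangian.
L = 118.8324 + 15*6.6928 = 219.2244


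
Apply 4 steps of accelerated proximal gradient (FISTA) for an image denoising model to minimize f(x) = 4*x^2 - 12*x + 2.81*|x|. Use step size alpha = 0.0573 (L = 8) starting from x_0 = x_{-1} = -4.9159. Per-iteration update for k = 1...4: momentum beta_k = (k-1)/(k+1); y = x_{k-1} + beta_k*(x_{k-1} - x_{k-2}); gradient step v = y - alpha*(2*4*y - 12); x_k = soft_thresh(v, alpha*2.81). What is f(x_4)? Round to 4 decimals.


FISTA on f(x) = 4*x^2 - 12*x + 2.81*|x|
L = 8, alpha = 0.0573
Iteration 1: beta = 0.0, y = -4.9159 + 0.0*(-4.9159 + 4.9159) = -4.9159
  grad(y) = -51.3272, v = y - alpha*grad = -1.9749
  prox(v) = soft_thresh(-1.9749, 0.161) = -1.8138
Iteration 2: beta = 0.3333, y = -1.8138 + 0.3333*(-1.8138 + 4.9159) = -0.7798
  grad(y) = -18.2385, v = y - alpha*grad = 0.2653
  prox(v) = soft_thresh(0.2653, 0.161) = 0.1042
Iteration 3: beta = 0.5, y = 0.1042 + 0.5*(0.1042 + 1.8138) = 1.0633
  grad(y) = -3.4938, v = y - alpha*grad = 1.2635
  prox(v) = soft_thresh(1.2635, 0.161) = 1.1025
Iteration 4: beta = 0.6, y = 1.1025 + 0.6*(1.1025 - 0.1042) = 1.7014
  grad(y) = 1.6111, v = y - alpha*grad = 1.6091
  prox(v) = soft_thresh(1.6091, 0.161) = 1.4481
f(x_4) = 4*1.4481^2 - 12*1.4481 + 2.81*|1.4481| = -4.9202


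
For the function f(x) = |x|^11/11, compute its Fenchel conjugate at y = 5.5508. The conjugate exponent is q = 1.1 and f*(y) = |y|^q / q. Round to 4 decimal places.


The conjugate exponent q satisfies 1/p + 1/q = 1.
p = 11, so q = 11/(11 - 1) = 1.1
|y|^q = 5.5508^1.1 = 6.5886
f*(5.5508) = 6.5886 / 1.1 = 5.9896
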